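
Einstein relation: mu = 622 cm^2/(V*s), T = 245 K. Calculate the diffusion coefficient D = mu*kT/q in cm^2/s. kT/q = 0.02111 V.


Step 1: D = mu * (kT/q)
Step 2: D = 622 * 0.02111
Step 3: D = 13.13 cm^2/s

13.13


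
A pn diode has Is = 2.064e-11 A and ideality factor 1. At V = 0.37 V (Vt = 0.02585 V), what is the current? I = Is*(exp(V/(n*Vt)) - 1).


Step 1: V/(n*Vt) = 0.37/(1*0.02585) = 14.3133
Step 2: exp(14.3133) = 1.6451e+06
Step 3: I = 2.064e-11 * (1.6451e+06 - 1) = 3.40e-05 A

3.40e-05


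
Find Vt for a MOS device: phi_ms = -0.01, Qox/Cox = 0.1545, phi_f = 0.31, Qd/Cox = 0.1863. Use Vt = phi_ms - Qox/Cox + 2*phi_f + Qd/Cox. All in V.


Step 1: Vt = phi_ms - Qox/Cox + 2*phi_f + Qd/Cox
Step 2: Vt = -0.01 - 0.1545 + 2*0.31 + 0.1863
Step 3: Vt = -0.01 - 0.1545 + 0.62 + 0.1863
Step 4: Vt = 0.6418 V

0.6418


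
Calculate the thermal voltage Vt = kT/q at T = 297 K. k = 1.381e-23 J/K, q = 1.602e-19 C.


Step 1: kT = 1.381e-23 * 297 = 4.10157e-21 J
Step 2: Vt = kT/q = 4.10157e-21 / 1.602e-19
Step 3: Vt = 0.0256 V

0.0256


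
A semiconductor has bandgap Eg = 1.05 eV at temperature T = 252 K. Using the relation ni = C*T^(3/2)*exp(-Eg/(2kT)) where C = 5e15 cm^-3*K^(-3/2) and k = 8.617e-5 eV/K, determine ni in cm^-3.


Step 1: Compute kT = 8.617e-5 * 252 = 0.02171484 eV
Step 2: Exponent = -Eg/(2kT) = -1.05/(2*0.02171484) = -24.17701
Step 3: T^(3/2) = 252^1.5 = 4000.38
Step 4: ni = 5e15 * 4000.38 * exp(-24.17701) = 6.33e+08 cm^-3

6.33e+08


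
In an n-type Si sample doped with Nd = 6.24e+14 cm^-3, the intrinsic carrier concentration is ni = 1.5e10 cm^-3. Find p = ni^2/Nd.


Step 1: Since Nd >> ni, n ≈ Nd = 6.24e+14 cm^-3
Step 2: p = ni^2 / n = (1.5e10)^2 / 6.24e+14
Step 3: p = 2.25e20 / 6.24e+14 = 3.61e+05 cm^-3

3.61e+05


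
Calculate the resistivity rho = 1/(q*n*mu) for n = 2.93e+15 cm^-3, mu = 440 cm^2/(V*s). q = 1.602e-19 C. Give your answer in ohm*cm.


Step 1: sigma = q * n * mu = 1.602e-19 * 2.93e+15 * 440 = 2.06530e-01 S/cm
Step 2: rho = 1 / sigma = 1 / 2.06530e-01 = 4.842 ohm*cm

4.842


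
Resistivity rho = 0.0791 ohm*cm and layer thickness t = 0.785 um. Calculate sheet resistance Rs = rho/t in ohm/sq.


Step 1: Convert thickness to cm: t = 0.785 um = 7.8500e-05 cm
Step 2: Rs = rho / t = 0.0791 / 7.8500e-05
Step 3: Rs = 1007.6 ohm/sq

1007.6


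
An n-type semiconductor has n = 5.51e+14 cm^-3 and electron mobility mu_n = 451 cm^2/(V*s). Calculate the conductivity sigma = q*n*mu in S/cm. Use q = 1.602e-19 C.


Step 1: sigma = q * n * mu
Step 2: sigma = 1.602e-19 * 5.51e+14 * 451
Step 3: sigma = 3.981e-02 S/cm

3.981e-02


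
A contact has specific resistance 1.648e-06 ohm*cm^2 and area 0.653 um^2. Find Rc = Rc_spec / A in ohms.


Step 1: Convert area to cm^2: 0.653 um^2 = 6.5300e-09 cm^2
Step 2: Rc = Rc_spec / A = 1.648e-06 / 6.5300e-09
Step 3: Rc = 2.52e+02 ohms

2.52e+02


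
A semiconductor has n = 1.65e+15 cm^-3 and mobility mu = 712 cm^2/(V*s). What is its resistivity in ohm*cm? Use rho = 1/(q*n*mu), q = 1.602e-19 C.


Step 1: sigma = q * n * mu = 1.602e-19 * 1.65e+15 * 712 = 1.88203e-01 S/cm
Step 2: rho = 1 / sigma = 1 / 1.88203e-01 = 5.313 ohm*cm

5.313


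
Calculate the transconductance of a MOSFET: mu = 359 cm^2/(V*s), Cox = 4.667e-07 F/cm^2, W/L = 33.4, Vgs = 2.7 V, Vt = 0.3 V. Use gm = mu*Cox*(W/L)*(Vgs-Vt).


Step 1: Vov = Vgs - Vt = 2.7 - 0.3 = 2.4 V
Step 2: gm = mu * Cox * (W/L) * Vov
Step 3: gm = 359 * 4.667e-07 * 33.4 * 2.4 = 1.34e-02 S

1.34e-02


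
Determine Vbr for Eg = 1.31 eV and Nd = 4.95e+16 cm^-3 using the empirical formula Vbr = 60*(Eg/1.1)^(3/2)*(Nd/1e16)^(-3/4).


Step 1: Eg/1.1 = 1.31/1.1 = 1.190909
Step 2: (Eg/1.1)^1.5 = 1.190909^1.5 = 1.299624
Step 3: (Nd/1e16)^(-0.75) = (4.95)^(-0.75) = 0.301333
Step 4: Vbr = 60 * 1.299624 * 0.301333 = 23.5 V

23.5


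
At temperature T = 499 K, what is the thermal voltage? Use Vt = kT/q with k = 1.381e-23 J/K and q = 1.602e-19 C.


Step 1: kT = 1.381e-23 * 499 = 6.89119e-21 J
Step 2: Vt = kT/q = 6.89119e-21 / 1.602e-19
Step 3: Vt = 0.04302 V

0.04302


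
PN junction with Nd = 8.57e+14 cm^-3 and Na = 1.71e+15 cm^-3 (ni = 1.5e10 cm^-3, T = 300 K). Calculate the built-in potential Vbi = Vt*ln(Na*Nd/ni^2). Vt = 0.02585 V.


Step 1: Compute Na*Nd/ni^2 = 1.71e+15 * 8.57e+14 / (1.5e10)^2 = 6.5132e+09
Step 2: ln(6.5132e+09) = 22.5971
Step 3: Vbi = 0.02585 * 22.5971 = 0.584 V

0.584


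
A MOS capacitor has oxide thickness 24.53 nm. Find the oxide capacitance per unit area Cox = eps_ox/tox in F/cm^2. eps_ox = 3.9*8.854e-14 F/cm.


Step 1: eps_ox = 3.9 * 8.854e-14 = 3.45306e-13 F/cm
Step 2: tox in cm = 24.53 nm * 1e-7 = 2.4530e-06 cm
Step 3: Cox = 3.45306e-13 / 2.4530e-06 = 1.41e-07 F/cm^2

1.41e-07


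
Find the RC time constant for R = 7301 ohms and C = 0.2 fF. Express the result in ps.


Step 1: tau = R * C
Step 2: tau = 7301 * 0.2 fF = 7301 * 2.0e-16 F
Step 3: tau = 1.4602e-12 s = 1.4602 ps

1.4602


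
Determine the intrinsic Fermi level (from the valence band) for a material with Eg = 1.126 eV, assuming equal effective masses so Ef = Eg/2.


Step 1: For an intrinsic semiconductor, the Fermi level sits at midgap.
Step 2: Ef = Eg / 2 = 1.126 / 2 = 0.563 eV

0.563


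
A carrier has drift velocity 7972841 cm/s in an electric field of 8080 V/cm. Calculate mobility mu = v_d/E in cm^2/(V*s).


Step 1: mu = v_d / E
Step 2: mu = 7972841 / 8080
Step 3: mu = 986.74 cm^2/(V*s)

986.74


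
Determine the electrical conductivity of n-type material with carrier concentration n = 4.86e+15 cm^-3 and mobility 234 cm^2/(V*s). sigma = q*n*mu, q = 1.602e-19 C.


Step 1: sigma = q * n * mu
Step 2: sigma = 1.602e-19 * 4.86e+15 * 234
Step 3: sigma = 1.822e-01 S/cm

1.822e-01


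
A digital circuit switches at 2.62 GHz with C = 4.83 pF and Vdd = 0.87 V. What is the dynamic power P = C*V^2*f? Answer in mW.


Step 1: V^2 = 0.87^2 = 0.7569 V^2
Step 2: P = C*V^2*f = 4.83e-12 F * 0.7569 * 2.62e9 Hz
Step 3: P = 9.57826674e-03 W
Step 4: P = 9.578 mW

9.578


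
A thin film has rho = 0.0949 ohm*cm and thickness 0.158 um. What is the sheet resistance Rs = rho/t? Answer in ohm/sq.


Step 1: Convert thickness to cm: t = 0.158 um = 1.5800e-05 cm
Step 2: Rs = rho / t = 0.0949 / 1.5800e-05
Step 3: Rs = 6006.3 ohm/sq

6006.3


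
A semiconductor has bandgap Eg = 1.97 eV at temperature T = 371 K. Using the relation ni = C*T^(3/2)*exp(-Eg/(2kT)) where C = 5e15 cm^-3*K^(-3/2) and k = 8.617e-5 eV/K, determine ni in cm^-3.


Step 1: Compute kT = 8.617e-5 * 371 = 0.03196907 eV
Step 2: Exponent = -Eg/(2kT) = -1.97/(2*0.03196907) = -30.81103
Step 3: T^(3/2) = 371^1.5 = 7145.96
Step 4: ni = 5e15 * 7145.96 * exp(-30.81103) = 1.49e+06 cm^-3

1.49e+06


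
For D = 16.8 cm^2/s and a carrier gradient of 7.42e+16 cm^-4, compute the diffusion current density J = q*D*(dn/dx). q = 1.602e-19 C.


Step 1: J = q * D * (dn/dx)
Step 2: J = 1.602e-19 * 16.8 * 7.42e+16
Step 3: J = 2.00e-01 A/cm^2

2.00e-01


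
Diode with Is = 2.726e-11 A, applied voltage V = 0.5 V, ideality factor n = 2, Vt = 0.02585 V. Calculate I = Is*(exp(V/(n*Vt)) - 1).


Step 1: V/(n*Vt) = 0.5/(2*0.02585) = 9.6712
Step 2: exp(9.6712) = 1.5854e+04
Step 3: I = 2.726e-11 * (1.5854e+04 - 1) = 4.32e-07 A

4.32e-07


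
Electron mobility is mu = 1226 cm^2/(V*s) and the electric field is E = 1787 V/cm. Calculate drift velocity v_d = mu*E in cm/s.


Step 1: v_d = mu * E
Step 2: v_d = 1226 * 1787 = 2190862
Step 3: v_d = 2.19e+06 cm/s

2.19e+06


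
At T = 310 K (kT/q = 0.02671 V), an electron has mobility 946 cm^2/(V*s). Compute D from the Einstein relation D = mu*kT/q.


Step 1: D = mu * (kT/q)
Step 2: D = 946 * 0.02671
Step 3: D = 25.27 cm^2/s

25.27


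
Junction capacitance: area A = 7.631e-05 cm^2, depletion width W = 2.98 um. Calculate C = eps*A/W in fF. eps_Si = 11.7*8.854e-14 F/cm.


Step 1: eps_Si = 11.7 * 8.854e-14 = 1.035918e-12 F/cm
Step 2: W in cm = 2.98 * 1e-4 = 2.98e-04 cm
Step 3: C = 1.035918e-12 * 7.631e-05 / 2.98e-04 = 2.652715e-13 F
Step 4: C = 265.27 fF

265.27


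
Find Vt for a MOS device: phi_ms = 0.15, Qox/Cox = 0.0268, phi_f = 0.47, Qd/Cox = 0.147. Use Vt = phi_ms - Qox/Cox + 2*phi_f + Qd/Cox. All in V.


Step 1: Vt = phi_ms - Qox/Cox + 2*phi_f + Qd/Cox
Step 2: Vt = 0.15 - 0.0268 + 2*0.47 + 0.147
Step 3: Vt = 0.15 - 0.0268 + 0.94 + 0.147
Step 4: Vt = 1.2102 V

1.2102


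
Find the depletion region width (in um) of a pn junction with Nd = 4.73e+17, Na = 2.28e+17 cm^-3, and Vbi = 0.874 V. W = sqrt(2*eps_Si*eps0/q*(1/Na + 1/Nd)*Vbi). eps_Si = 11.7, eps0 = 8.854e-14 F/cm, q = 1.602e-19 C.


Step 1: 1/Na + 1/Nd = 1/2.28e+17 + 1/4.73e+17 = 6.50013e-18
Step 2: 2*eps*eps0/q = 2*11.7*8.854e-14/1.602e-19 = 1.293281e+07
Step 3: W^2 = 1.293281e+07 * 6.50013e-18 * 0.874 = 7.34728e-11
Step 4: W = sqrt(7.34728e-11) = 8.572e-06 cm = 0.08572 um

0.08572


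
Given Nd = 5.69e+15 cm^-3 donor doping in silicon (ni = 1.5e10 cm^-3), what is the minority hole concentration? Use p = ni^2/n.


Step 1: Since Nd >> ni, n ≈ Nd = 5.69e+15 cm^-3
Step 2: p = ni^2 / n = (1.5e10)^2 / 5.69e+15
Step 3: p = 2.25e20 / 5.69e+15 = 3.95e+04 cm^-3

3.95e+04


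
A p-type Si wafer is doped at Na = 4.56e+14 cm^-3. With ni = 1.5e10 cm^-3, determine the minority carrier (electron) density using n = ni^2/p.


Step 1: Majority hole concentration p ≈ Na = 4.56e+14 cm^-3
Step 2: n = ni^2 / Na = (1.5e10)^2 / 4.56e+14
Step 3: n = 4.93e+05 cm^-3

4.93e+05


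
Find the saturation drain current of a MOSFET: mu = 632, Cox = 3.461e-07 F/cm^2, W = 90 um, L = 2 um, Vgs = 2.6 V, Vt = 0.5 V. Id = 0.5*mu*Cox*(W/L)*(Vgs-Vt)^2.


Step 1: Overdrive voltage Vov = Vgs - Vt = 2.6 - 0.5 = 2.1 V
Step 2: W/L = 90/2 = 45
Step 3: Id = 0.5 * 632 * 3.461e-07 * 45 * 2.1^2
Step 4: Id = 2.17e-02 A

2.17e-02


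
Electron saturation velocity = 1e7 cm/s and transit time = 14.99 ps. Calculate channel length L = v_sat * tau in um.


Step 1: tau in seconds = 14.99 ps * 1e-12 = 1.4990e-11 s
Step 2: L = v_sat * tau = 1e7 * 1.4990e-11 = 1.4990e-04 cm
Step 3: L in um = 1.4990e-04 * 1e4 = 1.499 um

1.499


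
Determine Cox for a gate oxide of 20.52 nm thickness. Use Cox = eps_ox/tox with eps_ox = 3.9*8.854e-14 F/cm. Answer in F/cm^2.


Step 1: eps_ox = 3.9 * 8.854e-14 = 3.45306e-13 F/cm
Step 2: tox in cm = 20.52 nm * 1e-7 = 2.0520e-06 cm
Step 3: Cox = 3.45306e-13 / 2.0520e-06 = 1.68e-07 F/cm^2

1.68e-07


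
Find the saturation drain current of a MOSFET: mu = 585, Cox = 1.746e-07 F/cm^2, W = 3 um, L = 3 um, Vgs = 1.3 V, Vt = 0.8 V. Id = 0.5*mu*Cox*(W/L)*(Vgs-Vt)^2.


Step 1: Overdrive voltage Vov = Vgs - Vt = 1.3 - 0.8 = 0.5 V
Step 2: W/L = 3/3 = 1
Step 3: Id = 0.5 * 585 * 1.746e-07 * 1 * 0.5^2
Step 4: Id = 1.28e-05 A

1.28e-05


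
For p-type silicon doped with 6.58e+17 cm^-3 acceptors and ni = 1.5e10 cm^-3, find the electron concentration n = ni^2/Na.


Step 1: Majority hole concentration p ≈ Na = 6.58e+17 cm^-3
Step 2: n = ni^2 / Na = (1.5e10)^2 / 6.58e+17
Step 3: n = 3.42e+02 cm^-3

3.42e+02


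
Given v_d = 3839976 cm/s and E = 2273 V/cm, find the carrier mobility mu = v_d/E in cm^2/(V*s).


Step 1: mu = v_d / E
Step 2: mu = 3839976 / 2273
Step 3: mu = 1689.39 cm^2/(V*s)

1689.39


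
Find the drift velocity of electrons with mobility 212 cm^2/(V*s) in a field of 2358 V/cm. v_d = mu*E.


Step 1: v_d = mu * E
Step 2: v_d = 212 * 2358 = 499896
Step 3: v_d = 5.00e+05 cm/s

5.00e+05


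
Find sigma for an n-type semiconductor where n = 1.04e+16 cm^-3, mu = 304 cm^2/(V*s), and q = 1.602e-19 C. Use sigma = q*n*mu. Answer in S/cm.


Step 1: sigma = q * n * mu
Step 2: sigma = 1.602e-19 * 1.04e+16 * 304
Step 3: sigma = 5.065e-01 S/cm

5.065e-01


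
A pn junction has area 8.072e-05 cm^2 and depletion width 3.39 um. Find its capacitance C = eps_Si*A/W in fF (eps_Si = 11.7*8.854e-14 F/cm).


Step 1: eps_Si = 11.7 * 8.854e-14 = 1.035918e-12 F/cm
Step 2: W in cm = 3.39 * 1e-4 = 3.39e-04 cm
Step 3: C = 1.035918e-12 * 8.072e-05 / 3.39e-04 = 2.466646e-13 F
Step 4: C = 246.66 fF

246.66


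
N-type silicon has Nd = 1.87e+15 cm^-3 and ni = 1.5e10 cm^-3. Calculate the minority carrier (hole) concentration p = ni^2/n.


Step 1: Since Nd >> ni, n ≈ Nd = 1.87e+15 cm^-3
Step 2: p = ni^2 / n = (1.5e10)^2 / 1.87e+15
Step 3: p = 2.25e20 / 1.87e+15 = 1.20e+05 cm^-3

1.20e+05


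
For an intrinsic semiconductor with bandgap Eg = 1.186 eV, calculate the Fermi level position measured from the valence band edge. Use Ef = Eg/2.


Step 1: For an intrinsic semiconductor, the Fermi level sits at midgap.
Step 2: Ef = Eg / 2 = 1.186 / 2 = 0.593 eV

0.593


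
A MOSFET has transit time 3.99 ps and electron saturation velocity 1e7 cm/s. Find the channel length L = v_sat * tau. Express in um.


Step 1: tau in seconds = 3.99 ps * 1e-12 = 3.9900e-12 s
Step 2: L = v_sat * tau = 1e7 * 3.9900e-12 = 3.9900e-05 cm
Step 3: L in um = 3.9900e-05 * 1e4 = 0.399 um

0.399


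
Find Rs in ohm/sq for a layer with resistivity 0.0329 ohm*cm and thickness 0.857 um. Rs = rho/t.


Step 1: Convert thickness to cm: t = 0.857 um = 8.5700e-05 cm
Step 2: Rs = rho / t = 0.0329 / 8.5700e-05
Step 3: Rs = 383.9 ohm/sq

383.9


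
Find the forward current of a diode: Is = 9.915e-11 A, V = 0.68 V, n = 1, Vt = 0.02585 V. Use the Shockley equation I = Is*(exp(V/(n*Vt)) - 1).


Step 1: V/(n*Vt) = 0.68/(1*0.02585) = 26.3056
Step 2: exp(26.3056) = 2.6569e+11
Step 3: I = 9.915e-11 * (2.6569e+11 - 1) = 2.63e+01 A

2.63e+01


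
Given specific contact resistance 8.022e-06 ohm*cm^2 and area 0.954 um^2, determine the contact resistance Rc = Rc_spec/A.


Step 1: Convert area to cm^2: 0.954 um^2 = 9.5400e-09 cm^2
Step 2: Rc = Rc_spec / A = 8.022e-06 / 9.5400e-09
Step 3: Rc = 8.41e+02 ohms

8.41e+02


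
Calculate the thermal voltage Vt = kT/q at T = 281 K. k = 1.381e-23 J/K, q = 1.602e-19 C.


Step 1: kT = 1.381e-23 * 281 = 3.88061e-21 J
Step 2: Vt = kT/q = 3.88061e-21 / 1.602e-19
Step 3: Vt = 0.02422 V

0.02422


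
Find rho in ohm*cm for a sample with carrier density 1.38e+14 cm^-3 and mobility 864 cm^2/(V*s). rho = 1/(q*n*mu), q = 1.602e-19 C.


Step 1: sigma = q * n * mu = 1.602e-19 * 1.38e+14 * 864 = 1.91010e-02 S/cm
Step 2: rho = 1 / sigma = 1 / 1.91010e-02 = 52.35 ohm*cm

52.35


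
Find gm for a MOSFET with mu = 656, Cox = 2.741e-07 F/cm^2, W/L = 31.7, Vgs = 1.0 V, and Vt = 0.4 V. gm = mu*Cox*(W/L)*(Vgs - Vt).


Step 1: Vov = Vgs - Vt = 1.0 - 0.4 = 0.6 V
Step 2: gm = mu * Cox * (W/L) * Vov
Step 3: gm = 656 * 2.741e-07 * 31.7 * 0.6 = 3.42e-03 S

3.42e-03


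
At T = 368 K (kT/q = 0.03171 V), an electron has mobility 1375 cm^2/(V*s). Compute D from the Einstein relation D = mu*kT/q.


Step 1: D = mu * (kT/q)
Step 2: D = 1375 * 0.03171
Step 3: D = 43.6 cm^2/s

43.6


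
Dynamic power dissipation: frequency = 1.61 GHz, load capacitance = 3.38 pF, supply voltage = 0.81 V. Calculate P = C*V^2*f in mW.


Step 1: V^2 = 0.81^2 = 0.6561 V^2
Step 2: P = C*V^2*f = 3.38e-12 F * 0.6561 * 1.61e9 Hz
Step 3: P = 3.57036498e-03 W
Step 4: P = 3.57 mW

3.57


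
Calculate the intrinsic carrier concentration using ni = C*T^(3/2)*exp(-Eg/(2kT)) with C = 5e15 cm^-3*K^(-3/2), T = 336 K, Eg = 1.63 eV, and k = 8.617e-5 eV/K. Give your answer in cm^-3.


Step 1: Compute kT = 8.617e-5 * 336 = 0.02895312 eV
Step 2: Exponent = -Eg/(2kT) = -1.63/(2*0.02895312) = -28.14895
Step 3: T^(3/2) = 336^1.5 = 6158.98
Step 4: ni = 5e15 * 6158.98 * exp(-28.14895) = 1.83e+07 cm^-3

1.83e+07


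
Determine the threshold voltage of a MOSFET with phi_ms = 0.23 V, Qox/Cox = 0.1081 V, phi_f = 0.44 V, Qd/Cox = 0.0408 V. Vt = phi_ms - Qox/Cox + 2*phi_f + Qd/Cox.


Step 1: Vt = phi_ms - Qox/Cox + 2*phi_f + Qd/Cox
Step 2: Vt = 0.23 - 0.1081 + 2*0.44 + 0.0408
Step 3: Vt = 0.23 - 0.1081 + 0.88 + 0.0408
Step 4: Vt = 1.0427 V

1.0427


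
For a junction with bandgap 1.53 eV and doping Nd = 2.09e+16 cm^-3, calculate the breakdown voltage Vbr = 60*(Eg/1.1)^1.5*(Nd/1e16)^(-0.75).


Step 1: Eg/1.1 = 1.53/1.1 = 1.390909
Step 2: (Eg/1.1)^1.5 = 1.390909^1.5 = 1.640394
Step 3: (Nd/1e16)^(-0.75) = (2.09)^(-0.75) = 0.575295
Step 4: Vbr = 60 * 1.640394 * 0.575295 = 56.6 V

56.6


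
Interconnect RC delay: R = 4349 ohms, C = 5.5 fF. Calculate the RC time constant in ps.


Step 1: tau = R * C
Step 2: tau = 4349 * 5.5 fF = 4349 * 5.5e-15 F
Step 3: tau = 2.39195e-11 s = 23.9195 ps

23.9195


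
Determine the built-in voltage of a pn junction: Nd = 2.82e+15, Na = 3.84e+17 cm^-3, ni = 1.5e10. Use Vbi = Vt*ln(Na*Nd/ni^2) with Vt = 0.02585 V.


Step 1: Compute Na*Nd/ni^2 = 3.84e+17 * 2.82e+15 / (1.5e10)^2 = 4.8128e+12
Step 2: ln(4.8128e+12) = 29.2023
Step 3: Vbi = 0.02585 * 29.2023 = 0.755 V

0.755


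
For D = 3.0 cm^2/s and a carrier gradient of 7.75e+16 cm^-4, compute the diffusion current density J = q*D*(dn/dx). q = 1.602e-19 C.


Step 1: J = q * D * (dn/dx)
Step 2: J = 1.602e-19 * 3.0 * 7.75e+16
Step 3: J = 3.72e-02 A/cm^2

3.72e-02


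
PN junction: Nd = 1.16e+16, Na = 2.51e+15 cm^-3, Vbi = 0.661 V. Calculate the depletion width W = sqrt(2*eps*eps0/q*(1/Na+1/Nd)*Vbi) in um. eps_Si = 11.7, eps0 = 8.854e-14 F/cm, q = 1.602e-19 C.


Step 1: 1/Na + 1/Nd = 1/2.51e+15 + 1/1.16e+16 = 4.84613e-16
Step 2: 2*eps*eps0/q = 2*11.7*8.854e-14/1.602e-19 = 1.293281e+07
Step 3: W^2 = 1.293281e+07 * 4.84613e-16 * 0.661 = 4.14276e-09
Step 4: W = sqrt(4.14276e-09) = 6.436e-05 cm = 0.6436 um

0.6436


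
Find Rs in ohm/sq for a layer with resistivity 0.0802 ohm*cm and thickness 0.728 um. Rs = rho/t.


Step 1: Convert thickness to cm: t = 0.728 um = 7.2800e-05 cm
Step 2: Rs = rho / t = 0.0802 / 7.2800e-05
Step 3: Rs = 1101.6 ohm/sq

1101.6


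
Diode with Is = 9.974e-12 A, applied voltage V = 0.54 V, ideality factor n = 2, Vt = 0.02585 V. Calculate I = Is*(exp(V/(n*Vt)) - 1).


Step 1: V/(n*Vt) = 0.54/(2*0.02585) = 10.4449
Step 2: exp(10.4449) = 3.4369e+04
Step 3: I = 9.974e-12 * (3.4369e+04 - 1) = 3.43e-07 A

3.43e-07


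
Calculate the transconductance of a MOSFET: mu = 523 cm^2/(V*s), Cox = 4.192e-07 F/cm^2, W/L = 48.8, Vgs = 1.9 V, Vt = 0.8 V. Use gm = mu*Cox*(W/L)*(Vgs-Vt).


Step 1: Vov = Vgs - Vt = 1.9 - 0.8 = 1.1 V
Step 2: gm = mu * Cox * (W/L) * Vov
Step 3: gm = 523 * 4.192e-07 * 48.8 * 1.1 = 1.18e-02 S

1.18e-02


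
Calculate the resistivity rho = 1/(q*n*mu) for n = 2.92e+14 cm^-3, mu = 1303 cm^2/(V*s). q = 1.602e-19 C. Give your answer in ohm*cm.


Step 1: sigma = q * n * mu = 1.602e-19 * 2.92e+14 * 1303 = 6.09523e-02 S/cm
Step 2: rho = 1 / sigma = 1 / 6.09523e-02 = 16.41 ohm*cm

16.41


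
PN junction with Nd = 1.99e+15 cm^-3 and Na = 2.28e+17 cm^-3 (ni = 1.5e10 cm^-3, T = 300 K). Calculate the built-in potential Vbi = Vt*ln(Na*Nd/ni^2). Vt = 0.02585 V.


Step 1: Compute Na*Nd/ni^2 = 2.28e+17 * 1.99e+15 / (1.5e10)^2 = 2.0165e+12
Step 2: ln(2.0165e+12) = 28.3324
Step 3: Vbi = 0.02585 * 28.3324 = 0.732 V

0.732


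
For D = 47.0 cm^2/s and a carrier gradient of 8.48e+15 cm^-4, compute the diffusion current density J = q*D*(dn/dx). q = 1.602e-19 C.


Step 1: J = q * D * (dn/dx)
Step 2: J = 1.602e-19 * 47.0 * 8.48e+15
Step 3: J = 6.38e-02 A/cm^2

6.38e-02


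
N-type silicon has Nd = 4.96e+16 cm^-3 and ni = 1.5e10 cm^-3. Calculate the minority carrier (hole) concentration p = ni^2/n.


Step 1: Since Nd >> ni, n ≈ Nd = 4.96e+16 cm^-3
Step 2: p = ni^2 / n = (1.5e10)^2 / 4.96e+16
Step 3: p = 2.25e20 / 4.96e+16 = 4.54e+03 cm^-3

4.54e+03


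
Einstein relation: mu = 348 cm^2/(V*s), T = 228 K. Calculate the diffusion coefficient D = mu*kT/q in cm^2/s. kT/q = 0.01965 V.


Step 1: D = mu * (kT/q)
Step 2: D = 348 * 0.01965
Step 3: D = 6.84 cm^2/s

6.84


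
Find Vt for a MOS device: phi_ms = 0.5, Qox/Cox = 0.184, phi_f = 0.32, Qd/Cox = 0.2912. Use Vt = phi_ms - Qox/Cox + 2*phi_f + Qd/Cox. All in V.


Step 1: Vt = phi_ms - Qox/Cox + 2*phi_f + Qd/Cox
Step 2: Vt = 0.5 - 0.184 + 2*0.32 + 0.2912
Step 3: Vt = 0.5 - 0.184 + 0.64 + 0.2912
Step 4: Vt = 1.2472 V

1.2472


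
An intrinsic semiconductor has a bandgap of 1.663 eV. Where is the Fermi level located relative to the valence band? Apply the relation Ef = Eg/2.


Step 1: For an intrinsic semiconductor, the Fermi level sits at midgap.
Step 2: Ef = Eg / 2 = 1.663 / 2 = 0.8315 eV

0.8315


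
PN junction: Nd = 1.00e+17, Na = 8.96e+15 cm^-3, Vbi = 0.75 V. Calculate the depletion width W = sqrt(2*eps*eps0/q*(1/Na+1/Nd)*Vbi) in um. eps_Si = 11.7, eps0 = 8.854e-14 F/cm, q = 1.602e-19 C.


Step 1: 1/Na + 1/Nd = 1/8.96e+15 + 1/1.00e+17 = 1.21607e-16
Step 2: 2*eps*eps0/q = 2*11.7*8.854e-14/1.602e-19 = 1.293281e+07
Step 3: W^2 = 1.293281e+07 * 1.21607e-16 * 0.75 = 1.17954e-09
Step 4: W = sqrt(1.17954e-09) = 3.434e-05 cm = 0.3434 um

0.3434


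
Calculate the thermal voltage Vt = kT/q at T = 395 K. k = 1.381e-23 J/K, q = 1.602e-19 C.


Step 1: kT = 1.381e-23 * 395 = 5.45495e-21 J
Step 2: Vt = kT/q = 5.45495e-21 / 1.602e-19
Step 3: Vt = 0.03405 V

0.03405


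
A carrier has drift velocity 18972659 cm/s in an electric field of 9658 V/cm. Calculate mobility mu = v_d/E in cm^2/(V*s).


Step 1: mu = v_d / E
Step 2: mu = 18972659 / 9658
Step 3: mu = 1964.45 cm^2/(V*s)

1964.45


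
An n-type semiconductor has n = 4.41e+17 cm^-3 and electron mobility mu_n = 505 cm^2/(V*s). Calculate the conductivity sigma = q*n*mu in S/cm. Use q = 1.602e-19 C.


Step 1: sigma = q * n * mu
Step 2: sigma = 1.602e-19 * 4.41e+17 * 505
Step 3: sigma = 3.568e+01 S/cm

3.568e+01


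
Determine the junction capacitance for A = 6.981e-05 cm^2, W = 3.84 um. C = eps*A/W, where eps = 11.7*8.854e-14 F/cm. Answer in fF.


Step 1: eps_Si = 11.7 * 8.854e-14 = 1.035918e-12 F/cm
Step 2: W in cm = 3.84 * 1e-4 = 3.84e-04 cm
Step 3: C = 1.035918e-12 * 6.981e-05 / 3.84e-04 = 1.883267e-13 F
Step 4: C = 188.33 fF

188.33


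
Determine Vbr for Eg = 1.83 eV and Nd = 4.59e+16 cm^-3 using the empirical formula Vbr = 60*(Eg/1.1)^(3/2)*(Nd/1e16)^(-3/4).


Step 1: Eg/1.1 = 1.83/1.1 = 1.663636
Step 2: (Eg/1.1)^1.5 = 1.663636^1.5 = 2.145791
Step 3: (Nd/1e16)^(-0.75) = (4.59)^(-0.75) = 0.318890
Step 4: Vbr = 60 * 2.145791 * 0.318890 = 41.1 V

41.1


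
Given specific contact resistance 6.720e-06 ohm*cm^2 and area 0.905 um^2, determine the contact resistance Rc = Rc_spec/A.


Step 1: Convert area to cm^2: 0.905 um^2 = 9.0500e-09 cm^2
Step 2: Rc = Rc_spec / A = 6.720e-06 / 9.0500e-09
Step 3: Rc = 7.43e+02 ohms

7.43e+02


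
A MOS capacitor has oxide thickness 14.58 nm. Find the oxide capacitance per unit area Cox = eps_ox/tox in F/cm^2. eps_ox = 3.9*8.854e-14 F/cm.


Step 1: eps_ox = 3.9 * 8.854e-14 = 3.45306e-13 F/cm
Step 2: tox in cm = 14.58 nm * 1e-7 = 1.4580e-06 cm
Step 3: Cox = 3.45306e-13 / 1.4580e-06 = 2.37e-07 F/cm^2

2.37e-07


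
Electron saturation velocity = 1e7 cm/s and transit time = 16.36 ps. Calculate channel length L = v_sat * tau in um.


Step 1: tau in seconds = 16.36 ps * 1e-12 = 1.6360e-11 s
Step 2: L = v_sat * tau = 1e7 * 1.6360e-11 = 1.6360e-04 cm
Step 3: L in um = 1.6360e-04 * 1e4 = 1.636 um

1.636


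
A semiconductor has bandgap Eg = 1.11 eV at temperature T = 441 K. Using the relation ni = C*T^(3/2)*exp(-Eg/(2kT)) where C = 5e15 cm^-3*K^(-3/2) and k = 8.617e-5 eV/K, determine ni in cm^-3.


Step 1: Compute kT = 8.617e-5 * 441 = 0.03800097 eV
Step 2: Exponent = -Eg/(2kT) = -1.11/(2*0.03800097) = -14.60489
Step 3: T^(3/2) = 441^1.5 = 9261.00
Step 4: ni = 5e15 * 9261.00 * exp(-14.60489) = 2.10e+13 cm^-3

2.10e+13


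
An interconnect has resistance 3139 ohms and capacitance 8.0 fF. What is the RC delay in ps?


Step 1: tau = R * C
Step 2: tau = 3139 * 8.0 fF = 3139 * 8.0e-15 F
Step 3: tau = 2.5112e-11 s = 25.112 ps

25.112


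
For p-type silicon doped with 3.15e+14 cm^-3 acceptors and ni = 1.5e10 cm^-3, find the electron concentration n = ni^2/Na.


Step 1: Majority hole concentration p ≈ Na = 3.15e+14 cm^-3
Step 2: n = ni^2 / Na = (1.5e10)^2 / 3.15e+14
Step 3: n = 7.14e+05 cm^-3

7.14e+05


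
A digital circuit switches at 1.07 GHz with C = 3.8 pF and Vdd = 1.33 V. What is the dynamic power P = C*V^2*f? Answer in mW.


Step 1: V^2 = 1.33^2 = 1.7689 V^2
Step 2: P = C*V^2*f = 3.8e-12 F * 1.7689 * 1.07e9 Hz
Step 3: P = 7.1923474e-03 W
Step 4: P = 7.192 mW

7.192


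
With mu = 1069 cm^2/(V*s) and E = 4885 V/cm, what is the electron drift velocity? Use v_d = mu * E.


Step 1: v_d = mu * E
Step 2: v_d = 1069 * 4885 = 5222065
Step 3: v_d = 5.22e+06 cm/s

5.22e+06


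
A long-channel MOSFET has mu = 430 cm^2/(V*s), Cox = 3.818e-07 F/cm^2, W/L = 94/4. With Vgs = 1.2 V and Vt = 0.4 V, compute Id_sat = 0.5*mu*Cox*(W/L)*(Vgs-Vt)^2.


Step 1: Overdrive voltage Vov = Vgs - Vt = 1.2 - 0.4 = 0.8 V
Step 2: W/L = 94/4 = 23.5
Step 3: Id = 0.5 * 430 * 3.818e-07 * 23.5 * 0.8^2
Step 4: Id = 1.23e-03 A

1.23e-03


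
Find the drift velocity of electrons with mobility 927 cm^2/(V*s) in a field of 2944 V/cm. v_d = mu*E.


Step 1: v_d = mu * E
Step 2: v_d = 927 * 2944 = 2729088
Step 3: v_d = 2.73e+06 cm/s

2.73e+06


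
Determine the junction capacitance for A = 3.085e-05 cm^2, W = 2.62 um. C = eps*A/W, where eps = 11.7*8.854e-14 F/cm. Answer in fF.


Step 1: eps_Si = 11.7 * 8.854e-14 = 1.035918e-12 F/cm
Step 2: W in cm = 2.62 * 1e-4 = 2.62e-04 cm
Step 3: C = 1.035918e-12 * 3.085e-05 / 2.62e-04 = 1.219774e-13 F
Step 4: C = 121.98 fF

121.98


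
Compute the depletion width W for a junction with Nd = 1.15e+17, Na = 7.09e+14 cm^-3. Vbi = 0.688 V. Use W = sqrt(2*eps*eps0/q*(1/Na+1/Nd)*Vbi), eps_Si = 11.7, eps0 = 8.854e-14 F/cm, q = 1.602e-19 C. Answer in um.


Step 1: 1/Na + 1/Nd = 1/7.09e+14 + 1/1.15e+17 = 1.41913e-15
Step 2: 2*eps*eps0/q = 2*11.7*8.854e-14/1.602e-19 = 1.293281e+07
Step 3: W^2 = 1.293281e+07 * 1.41913e-15 * 0.688 = 1.26271e-08
Step 4: W = sqrt(1.26271e-08) = 1.124e-04 cm = 1.124 um

1.124


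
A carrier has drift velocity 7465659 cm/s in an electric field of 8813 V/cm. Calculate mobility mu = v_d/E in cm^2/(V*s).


Step 1: mu = v_d / E
Step 2: mu = 7465659 / 8813
Step 3: mu = 847.12 cm^2/(V*s)

847.12


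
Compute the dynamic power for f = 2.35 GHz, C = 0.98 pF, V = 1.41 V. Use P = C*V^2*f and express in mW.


Step 1: V^2 = 1.41^2 = 1.9881 V^2
Step 2: P = C*V^2*f = 0.98e-12 F * 1.9881 * 2.35e9 Hz
Step 3: P = 4.5785943e-03 W
Step 4: P = 4.579 mW

4.579


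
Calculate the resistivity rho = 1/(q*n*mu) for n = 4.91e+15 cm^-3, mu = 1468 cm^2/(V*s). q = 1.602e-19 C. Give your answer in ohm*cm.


Step 1: sigma = q * n * mu = 1.602e-19 * 4.91e+15 * 1468 = 1.15470e+00 S/cm
Step 2: rho = 1 / sigma = 1 / 1.15470e+00 = 0.866 ohm*cm

0.866


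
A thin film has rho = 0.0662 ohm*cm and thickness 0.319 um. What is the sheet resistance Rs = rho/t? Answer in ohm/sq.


Step 1: Convert thickness to cm: t = 0.319 um = 3.1900e-05 cm
Step 2: Rs = rho / t = 0.0662 / 3.1900e-05
Step 3: Rs = 2075.2 ohm/sq

2075.2


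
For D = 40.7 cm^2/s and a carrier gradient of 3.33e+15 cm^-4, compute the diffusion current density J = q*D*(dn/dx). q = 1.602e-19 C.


Step 1: J = q * D * (dn/dx)
Step 2: J = 1.602e-19 * 40.7 * 3.33e+15
Step 3: J = 2.17e-02 A/cm^2

2.17e-02


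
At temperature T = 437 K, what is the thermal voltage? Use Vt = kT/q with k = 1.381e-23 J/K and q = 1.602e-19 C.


Step 1: kT = 1.381e-23 * 437 = 6.03497e-21 J
Step 2: Vt = kT/q = 6.03497e-21 / 1.602e-19
Step 3: Vt = 0.03767 V

0.03767


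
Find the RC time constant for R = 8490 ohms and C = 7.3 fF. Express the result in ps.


Step 1: tau = R * C
Step 2: tau = 8490 * 7.3 fF = 8490 * 7.3e-15 F
Step 3: tau = 6.1977e-11 s = 61.977 ps

61.977


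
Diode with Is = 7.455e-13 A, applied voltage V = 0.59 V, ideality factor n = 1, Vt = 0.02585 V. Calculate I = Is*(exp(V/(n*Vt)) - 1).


Step 1: V/(n*Vt) = 0.59/(1*0.02585) = 22.8240
Step 2: exp(22.8240) = 8.1722e+09
Step 3: I = 7.455e-13 * (8.1722e+09 - 1) = 6.09e-03 A

6.09e-03


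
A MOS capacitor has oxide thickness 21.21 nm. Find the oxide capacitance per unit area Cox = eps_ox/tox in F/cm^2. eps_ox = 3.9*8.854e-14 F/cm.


Step 1: eps_ox = 3.9 * 8.854e-14 = 3.45306e-13 F/cm
Step 2: tox in cm = 21.21 nm * 1e-7 = 2.1210e-06 cm
Step 3: Cox = 3.45306e-13 / 2.1210e-06 = 1.63e-07 F/cm^2

1.63e-07


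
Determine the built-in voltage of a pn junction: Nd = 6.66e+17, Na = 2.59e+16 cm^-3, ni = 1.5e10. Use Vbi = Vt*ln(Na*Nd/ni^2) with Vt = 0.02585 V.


Step 1: Compute Na*Nd/ni^2 = 2.59e+16 * 6.66e+17 / (1.5e10)^2 = 7.6664e+13
Step 2: ln(7.6664e+13) = 31.9705
Step 3: Vbi = 0.02585 * 31.9705 = 0.826 V

0.826


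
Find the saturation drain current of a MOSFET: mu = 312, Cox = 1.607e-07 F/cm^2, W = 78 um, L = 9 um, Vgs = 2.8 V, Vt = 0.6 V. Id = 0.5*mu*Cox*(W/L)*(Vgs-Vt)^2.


Step 1: Overdrive voltage Vov = Vgs - Vt = 2.8 - 0.6 = 2.2 V
Step 2: W/L = 78/9 = 8.66667
Step 3: Id = 0.5 * 312 * 1.607e-07 * 8.66667 * 2.2^2
Step 4: Id = 1.05e-03 A

1.05e-03


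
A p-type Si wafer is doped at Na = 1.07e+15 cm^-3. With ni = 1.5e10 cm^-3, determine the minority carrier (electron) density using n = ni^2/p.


Step 1: Majority hole concentration p ≈ Na = 1.07e+15 cm^-3
Step 2: n = ni^2 / Na = (1.5e10)^2 / 1.07e+15
Step 3: n = 2.10e+05 cm^-3

2.10e+05


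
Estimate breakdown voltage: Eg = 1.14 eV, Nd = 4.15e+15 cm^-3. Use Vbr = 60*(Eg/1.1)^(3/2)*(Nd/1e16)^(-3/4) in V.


Step 1: Eg/1.1 = 1.14/1.1 = 1.036364
Step 2: (Eg/1.1)^1.5 = 1.036364^1.5 = 1.055039
Step 3: (Nd/1e16)^(-0.75) = (0.415)^(-0.75) = 1.934033
Step 4: Vbr = 60 * 1.055039 * 1.934033 = 122.4 V

122.4


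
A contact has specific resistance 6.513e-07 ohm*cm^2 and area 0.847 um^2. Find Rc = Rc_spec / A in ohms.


Step 1: Convert area to cm^2: 0.847 um^2 = 8.4700e-09 cm^2
Step 2: Rc = Rc_spec / A = 6.513e-07 / 8.4700e-09
Step 3: Rc = 7.69e+01 ohms

7.69e+01


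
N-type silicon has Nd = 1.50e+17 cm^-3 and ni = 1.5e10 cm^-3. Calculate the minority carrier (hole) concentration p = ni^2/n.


Step 1: Since Nd >> ni, n ≈ Nd = 1.50e+17 cm^-3
Step 2: p = ni^2 / n = (1.5e10)^2 / 1.50e+17
Step 3: p = 2.25e20 / 1.50e+17 = 1.50e+03 cm^-3

1.50e+03


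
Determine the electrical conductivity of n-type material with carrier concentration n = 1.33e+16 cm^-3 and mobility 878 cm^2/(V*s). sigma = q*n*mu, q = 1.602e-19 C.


Step 1: sigma = q * n * mu
Step 2: sigma = 1.602e-19 * 1.33e+16 * 878
Step 3: sigma = 1.871e+00 S/cm

1.871e+00


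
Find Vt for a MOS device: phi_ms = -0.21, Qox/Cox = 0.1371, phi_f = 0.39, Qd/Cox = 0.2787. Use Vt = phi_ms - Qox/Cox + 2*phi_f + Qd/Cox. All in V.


Step 1: Vt = phi_ms - Qox/Cox + 2*phi_f + Qd/Cox
Step 2: Vt = -0.21 - 0.1371 + 2*0.39 + 0.2787
Step 3: Vt = -0.21 - 0.1371 + 0.78 + 0.2787
Step 4: Vt = 0.7116 V

0.7116


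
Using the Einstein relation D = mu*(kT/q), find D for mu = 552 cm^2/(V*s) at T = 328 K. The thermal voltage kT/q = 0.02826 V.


Step 1: D = mu * (kT/q)
Step 2: D = 552 * 0.02826
Step 3: D = 15.6 cm^2/s

15.6


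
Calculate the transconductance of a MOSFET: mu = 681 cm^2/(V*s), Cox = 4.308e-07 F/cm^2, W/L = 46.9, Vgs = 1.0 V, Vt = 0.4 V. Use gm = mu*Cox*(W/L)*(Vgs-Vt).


Step 1: Vov = Vgs - Vt = 1.0 - 0.4 = 0.6 V
Step 2: gm = mu * Cox * (W/L) * Vov
Step 3: gm = 681 * 4.308e-07 * 46.9 * 0.6 = 8.26e-03 S

8.26e-03


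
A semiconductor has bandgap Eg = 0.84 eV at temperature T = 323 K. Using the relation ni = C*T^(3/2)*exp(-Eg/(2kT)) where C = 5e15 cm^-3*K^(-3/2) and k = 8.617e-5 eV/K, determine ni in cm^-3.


Step 1: Compute kT = 8.617e-5 * 323 = 0.02783291 eV
Step 2: Exponent = -Eg/(2kT) = -0.84/(2*0.02783291) = -15.09005
Step 3: T^(3/2) = 323^1.5 = 5805.02
Step 4: ni = 5e15 * 5805.02 * exp(-15.09005) = 8.11e+12 cm^-3

8.11e+12


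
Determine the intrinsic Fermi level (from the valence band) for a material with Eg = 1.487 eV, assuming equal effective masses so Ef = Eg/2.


Step 1: For an intrinsic semiconductor, the Fermi level sits at midgap.
Step 2: Ef = Eg / 2 = 1.487 / 2 = 0.7435 eV

0.7435


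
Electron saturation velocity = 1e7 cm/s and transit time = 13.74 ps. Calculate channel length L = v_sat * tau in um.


Step 1: tau in seconds = 13.74 ps * 1e-12 = 1.3740e-11 s
Step 2: L = v_sat * tau = 1e7 * 1.3740e-11 = 1.3740e-04 cm
Step 3: L in um = 1.3740e-04 * 1e4 = 1.374 um

1.374


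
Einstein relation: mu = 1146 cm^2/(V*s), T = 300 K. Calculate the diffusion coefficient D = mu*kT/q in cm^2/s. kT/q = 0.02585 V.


Step 1: D = mu * (kT/q)
Step 2: D = 1146 * 0.02585
Step 3: D = 29.62 cm^2/s

29.62


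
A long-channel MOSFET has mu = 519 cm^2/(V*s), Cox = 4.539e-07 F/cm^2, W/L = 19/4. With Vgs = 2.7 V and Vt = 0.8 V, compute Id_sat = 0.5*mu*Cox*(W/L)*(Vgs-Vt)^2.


Step 1: Overdrive voltage Vov = Vgs - Vt = 2.7 - 0.8 = 1.9 V
Step 2: W/L = 19/4 = 4.75
Step 3: Id = 0.5 * 519 * 4.539e-07 * 4.75 * 1.9^2
Step 4: Id = 2.02e-03 A

2.02e-03


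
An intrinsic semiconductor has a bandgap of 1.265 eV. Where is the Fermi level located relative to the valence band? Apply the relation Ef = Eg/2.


Step 1: For an intrinsic semiconductor, the Fermi level sits at midgap.
Step 2: Ef = Eg / 2 = 1.265 / 2 = 0.6325 eV

0.6325


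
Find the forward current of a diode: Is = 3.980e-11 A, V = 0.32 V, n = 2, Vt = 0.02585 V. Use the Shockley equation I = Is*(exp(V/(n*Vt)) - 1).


Step 1: V/(n*Vt) = 0.32/(2*0.02585) = 6.1896
Step 2: exp(6.1896) = 4.8765e+02
Step 3: I = 3.980e-11 * (4.8765e+02 - 1) = 1.94e-08 A

1.94e-08


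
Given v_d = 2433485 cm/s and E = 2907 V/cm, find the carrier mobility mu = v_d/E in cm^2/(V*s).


Step 1: mu = v_d / E
Step 2: mu = 2433485 / 2907
Step 3: mu = 837.11 cm^2/(V*s)

837.11


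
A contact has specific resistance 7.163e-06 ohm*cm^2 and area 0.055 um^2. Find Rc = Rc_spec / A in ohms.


Step 1: Convert area to cm^2: 0.055 um^2 = 5.5000e-10 cm^2
Step 2: Rc = Rc_spec / A = 7.163e-06 / 5.5000e-10
Step 3: Rc = 1.30e+04 ohms

1.30e+04


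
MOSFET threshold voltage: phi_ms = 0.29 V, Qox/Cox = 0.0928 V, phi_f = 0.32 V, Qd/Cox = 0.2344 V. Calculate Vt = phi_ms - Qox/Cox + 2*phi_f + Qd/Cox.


Step 1: Vt = phi_ms - Qox/Cox + 2*phi_f + Qd/Cox
Step 2: Vt = 0.29 - 0.0928 + 2*0.32 + 0.2344
Step 3: Vt = 0.29 - 0.0928 + 0.64 + 0.2344
Step 4: Vt = 1.0716 V

1.0716


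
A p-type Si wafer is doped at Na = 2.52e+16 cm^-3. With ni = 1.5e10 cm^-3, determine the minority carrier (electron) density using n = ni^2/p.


Step 1: Majority hole concentration p ≈ Na = 2.52e+16 cm^-3
Step 2: n = ni^2 / Na = (1.5e10)^2 / 2.52e+16
Step 3: n = 8.93e+03 cm^-3

8.93e+03


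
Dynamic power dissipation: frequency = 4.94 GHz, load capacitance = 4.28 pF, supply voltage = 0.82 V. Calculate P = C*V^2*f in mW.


Step 1: V^2 = 0.82^2 = 0.6724 V^2
Step 2: P = C*V^2*f = 4.28e-12 F * 0.6724 * 4.94e9 Hz
Step 3: P = 1.421668768e-02 W
Step 4: P = 14.217 mW

14.217


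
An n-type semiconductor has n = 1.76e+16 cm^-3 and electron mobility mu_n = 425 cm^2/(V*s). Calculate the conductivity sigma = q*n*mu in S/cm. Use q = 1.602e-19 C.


Step 1: sigma = q * n * mu
Step 2: sigma = 1.602e-19 * 1.76e+16 * 425
Step 3: sigma = 1.198e+00 S/cm

1.198e+00


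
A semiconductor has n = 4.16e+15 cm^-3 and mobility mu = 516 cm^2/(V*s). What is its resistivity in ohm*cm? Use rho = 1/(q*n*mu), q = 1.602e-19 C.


Step 1: sigma = q * n * mu = 1.602e-19 * 4.16e+15 * 516 = 3.43879e-01 S/cm
Step 2: rho = 1 / sigma = 1 / 3.43879e-01 = 2.908 ohm*cm

2.908


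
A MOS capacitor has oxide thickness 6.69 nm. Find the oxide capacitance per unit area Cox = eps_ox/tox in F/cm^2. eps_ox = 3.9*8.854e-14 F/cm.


Step 1: eps_ox = 3.9 * 8.854e-14 = 3.45306e-13 F/cm
Step 2: tox in cm = 6.69 nm * 1e-7 = 6.6900e-07 cm
Step 3: Cox = 3.45306e-13 / 6.6900e-07 = 5.16e-07 F/cm^2

5.16e-07


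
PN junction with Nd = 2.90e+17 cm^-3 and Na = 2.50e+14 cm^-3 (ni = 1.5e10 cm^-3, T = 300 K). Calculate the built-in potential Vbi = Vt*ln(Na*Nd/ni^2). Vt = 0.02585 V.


Step 1: Compute Na*Nd/ni^2 = 2.50e+14 * 2.90e+17 / (1.5e10)^2 = 3.2222e+11
Step 2: ln(3.2222e+11) = 26.4985
Step 3: Vbi = 0.02585 * 26.4985 = 0.685 V

0.685


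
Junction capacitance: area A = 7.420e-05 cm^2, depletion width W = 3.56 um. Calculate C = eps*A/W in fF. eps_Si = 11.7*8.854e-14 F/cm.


Step 1: eps_Si = 11.7 * 8.854e-14 = 1.035918e-12 F/cm
Step 2: W in cm = 3.56 * 1e-4 = 3.56e-04 cm
Step 3: C = 1.035918e-12 * 7.420e-05 / 3.56e-04 = 2.159132e-13 F
Step 4: C = 215.91 fF

215.91


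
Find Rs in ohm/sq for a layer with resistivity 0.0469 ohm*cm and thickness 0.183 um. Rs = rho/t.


Step 1: Convert thickness to cm: t = 0.183 um = 1.8300e-05 cm
Step 2: Rs = rho / t = 0.0469 / 1.8300e-05
Step 3: Rs = 2562.8 ohm/sq

2562.8


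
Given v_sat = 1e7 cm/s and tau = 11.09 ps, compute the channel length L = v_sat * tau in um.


Step 1: tau in seconds = 11.09 ps * 1e-12 = 1.1090e-11 s
Step 2: L = v_sat * tau = 1e7 * 1.1090e-11 = 1.1090e-04 cm
Step 3: L in um = 1.1090e-04 * 1e4 = 1.109 um

1.109


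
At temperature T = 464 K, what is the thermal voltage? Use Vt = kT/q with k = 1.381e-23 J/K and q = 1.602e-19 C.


Step 1: kT = 1.381e-23 * 464 = 6.40784e-21 J
Step 2: Vt = kT/q = 6.40784e-21 / 1.602e-19
Step 3: Vt = 0.04 V

0.04


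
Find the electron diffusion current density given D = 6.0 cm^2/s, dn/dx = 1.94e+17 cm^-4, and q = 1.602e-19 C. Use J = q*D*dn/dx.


Step 1: J = q * D * (dn/dx)
Step 2: J = 1.602e-19 * 6.0 * 1.94e+17
Step 3: J = 1.86e-01 A/cm^2

1.86e-01


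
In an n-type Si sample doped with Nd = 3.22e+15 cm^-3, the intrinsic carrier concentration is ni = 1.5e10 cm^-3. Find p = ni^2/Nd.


Step 1: Since Nd >> ni, n ≈ Nd = 3.22e+15 cm^-3
Step 2: p = ni^2 / n = (1.5e10)^2 / 3.22e+15
Step 3: p = 2.25e20 / 3.22e+15 = 6.99e+04 cm^-3

6.99e+04


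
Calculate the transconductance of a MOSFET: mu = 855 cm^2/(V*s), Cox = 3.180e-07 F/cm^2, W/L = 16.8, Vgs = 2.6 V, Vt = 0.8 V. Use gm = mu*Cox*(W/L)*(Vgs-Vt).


Step 1: Vov = Vgs - Vt = 2.6 - 0.8 = 1.8 V
Step 2: gm = mu * Cox * (W/L) * Vov
Step 3: gm = 855 * 3.180e-07 * 16.8 * 1.8 = 8.22e-03 S

8.22e-03


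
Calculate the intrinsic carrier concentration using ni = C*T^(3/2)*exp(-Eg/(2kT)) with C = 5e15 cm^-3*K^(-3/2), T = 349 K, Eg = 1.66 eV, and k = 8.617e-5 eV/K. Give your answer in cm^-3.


Step 1: Compute kT = 8.617e-5 * 349 = 0.03007333 eV
Step 2: Exponent = -Eg/(2kT) = -1.66/(2*0.03007333) = -27.59921
Step 3: T^(3/2) = 349^1.5 = 6519.86
Step 4: ni = 5e15 * 6519.86 * exp(-27.59921) = 3.37e+07 cm^-3

3.37e+07


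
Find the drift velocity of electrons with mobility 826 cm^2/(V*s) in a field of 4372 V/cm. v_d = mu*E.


Step 1: v_d = mu * E
Step 2: v_d = 826 * 4372 = 3611272
Step 3: v_d = 3.61e+06 cm/s

3.61e+06


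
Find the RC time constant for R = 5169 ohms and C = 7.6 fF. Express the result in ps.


Step 1: tau = R * C
Step 2: tau = 5169 * 7.6 fF = 5169 * 7.6e-15 F
Step 3: tau = 3.92844e-11 s = 39.2844 ps

39.2844


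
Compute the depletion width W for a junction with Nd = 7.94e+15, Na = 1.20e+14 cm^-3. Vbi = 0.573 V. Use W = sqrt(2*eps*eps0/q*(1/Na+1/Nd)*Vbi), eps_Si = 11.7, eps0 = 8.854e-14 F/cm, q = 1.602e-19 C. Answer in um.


Step 1: 1/Na + 1/Nd = 1/1.20e+14 + 1/7.94e+15 = 8.45928e-15
Step 2: 2*eps*eps0/q = 2*11.7*8.854e-14/1.602e-19 = 1.293281e+07
Step 3: W^2 = 1.293281e+07 * 8.45928e-15 * 0.573 = 6.26875e-08
Step 4: W = sqrt(6.26875e-08) = 2.504e-04 cm = 2.504 um

2.504


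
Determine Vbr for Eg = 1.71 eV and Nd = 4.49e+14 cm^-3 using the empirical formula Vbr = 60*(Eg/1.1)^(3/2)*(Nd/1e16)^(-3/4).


Step 1: Eg/1.1 = 1.71/1.1 = 1.554545
Step 2: (Eg/1.1)^1.5 = 1.554545^1.5 = 1.938228
Step 3: (Nd/1e16)^(-0.75) = (0.0449)^(-0.75) = 10.252157
Step 4: Vbr = 60 * 1.938228 * 10.252157 = 1192.3 V

1192.3


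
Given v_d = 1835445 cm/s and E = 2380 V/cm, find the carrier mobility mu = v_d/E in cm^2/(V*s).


Step 1: mu = v_d / E
Step 2: mu = 1835445 / 2380
Step 3: mu = 771.2 cm^2/(V*s)

771.2


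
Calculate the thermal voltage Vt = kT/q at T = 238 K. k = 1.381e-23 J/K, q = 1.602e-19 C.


Step 1: kT = 1.381e-23 * 238 = 3.28678e-21 J
Step 2: Vt = kT/q = 3.28678e-21 / 1.602e-19
Step 3: Vt = 0.02052 V

0.02052
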